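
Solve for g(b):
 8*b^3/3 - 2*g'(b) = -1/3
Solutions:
 g(b) = C1 + b^4/3 + b/6


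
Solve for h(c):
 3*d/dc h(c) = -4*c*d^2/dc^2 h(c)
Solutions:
 h(c) = C1 + C2*c^(1/4)


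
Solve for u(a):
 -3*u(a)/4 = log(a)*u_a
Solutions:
 u(a) = C1*exp(-3*li(a)/4)


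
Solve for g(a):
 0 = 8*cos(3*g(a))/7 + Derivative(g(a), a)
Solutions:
 8*a/7 - log(sin(3*g(a)) - 1)/6 + log(sin(3*g(a)) + 1)/6 = C1


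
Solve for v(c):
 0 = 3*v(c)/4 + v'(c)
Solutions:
 v(c) = C1*exp(-3*c/4)


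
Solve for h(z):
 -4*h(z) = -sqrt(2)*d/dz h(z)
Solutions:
 h(z) = C1*exp(2*sqrt(2)*z)


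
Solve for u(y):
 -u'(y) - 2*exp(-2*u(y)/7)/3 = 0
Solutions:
 u(y) = 7*log(-sqrt(C1 - 2*y)) - 7*log(21) + 7*log(42)/2
 u(y) = 7*log(C1 - 2*y)/2 - 7*log(21) + 7*log(42)/2


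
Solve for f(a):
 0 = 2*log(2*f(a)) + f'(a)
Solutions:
 Integral(1/(log(_y) + log(2)), (_y, f(a)))/2 = C1 - a


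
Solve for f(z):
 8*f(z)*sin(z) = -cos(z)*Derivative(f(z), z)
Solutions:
 f(z) = C1*cos(z)^8


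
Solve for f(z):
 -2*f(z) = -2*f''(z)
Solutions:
 f(z) = C1*exp(-z) + C2*exp(z)


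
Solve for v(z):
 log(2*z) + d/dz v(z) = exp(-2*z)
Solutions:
 v(z) = C1 - z*log(z) + z*(1 - log(2)) - exp(-2*z)/2


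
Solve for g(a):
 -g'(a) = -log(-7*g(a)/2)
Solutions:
 -Integral(1/(log(-_y) - log(2) + log(7)), (_y, g(a))) = C1 - a


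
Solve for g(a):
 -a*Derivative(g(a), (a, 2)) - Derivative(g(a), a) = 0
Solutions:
 g(a) = C1 + C2*log(a)


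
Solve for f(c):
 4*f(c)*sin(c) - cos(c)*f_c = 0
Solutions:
 f(c) = C1/cos(c)^4


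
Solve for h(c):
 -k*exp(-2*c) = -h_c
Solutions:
 h(c) = C1 - k*exp(-2*c)/2


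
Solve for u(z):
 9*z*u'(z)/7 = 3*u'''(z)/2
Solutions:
 u(z) = C1 + Integral(C2*airyai(6^(1/3)*7^(2/3)*z/7) + C3*airybi(6^(1/3)*7^(2/3)*z/7), z)


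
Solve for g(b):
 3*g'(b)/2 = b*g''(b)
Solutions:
 g(b) = C1 + C2*b^(5/2)


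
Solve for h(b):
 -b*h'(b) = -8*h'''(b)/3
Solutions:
 h(b) = C1 + Integral(C2*airyai(3^(1/3)*b/2) + C3*airybi(3^(1/3)*b/2), b)


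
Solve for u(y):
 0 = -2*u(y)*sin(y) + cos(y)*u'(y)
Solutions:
 u(y) = C1/cos(y)^2


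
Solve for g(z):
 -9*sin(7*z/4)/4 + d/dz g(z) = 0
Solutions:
 g(z) = C1 - 9*cos(7*z/4)/7


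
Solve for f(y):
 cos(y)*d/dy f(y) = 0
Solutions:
 f(y) = C1


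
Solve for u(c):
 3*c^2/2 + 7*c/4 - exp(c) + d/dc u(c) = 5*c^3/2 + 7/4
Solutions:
 u(c) = C1 + 5*c^4/8 - c^3/2 - 7*c^2/8 + 7*c/4 + exp(c)


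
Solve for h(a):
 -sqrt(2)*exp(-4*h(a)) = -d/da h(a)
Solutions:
 h(a) = log(-I*(C1 + 4*sqrt(2)*a)^(1/4))
 h(a) = log(I*(C1 + 4*sqrt(2)*a)^(1/4))
 h(a) = log(-(C1 + 4*sqrt(2)*a)^(1/4))
 h(a) = log(C1 + 4*sqrt(2)*a)/4


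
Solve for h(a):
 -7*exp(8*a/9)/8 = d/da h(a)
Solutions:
 h(a) = C1 - 63*exp(8*a/9)/64


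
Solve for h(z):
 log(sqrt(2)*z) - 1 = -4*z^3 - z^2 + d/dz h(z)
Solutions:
 h(z) = C1 + z^4 + z^3/3 + z*log(z) - 2*z + z*log(2)/2


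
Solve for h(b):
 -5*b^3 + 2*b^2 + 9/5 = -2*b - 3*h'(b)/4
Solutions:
 h(b) = C1 + 5*b^4/3 - 8*b^3/9 - 4*b^2/3 - 12*b/5


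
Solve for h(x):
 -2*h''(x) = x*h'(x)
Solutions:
 h(x) = C1 + C2*erf(x/2)


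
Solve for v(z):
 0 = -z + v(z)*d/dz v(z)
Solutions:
 v(z) = -sqrt(C1 + z^2)
 v(z) = sqrt(C1 + z^2)


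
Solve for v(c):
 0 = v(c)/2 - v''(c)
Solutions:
 v(c) = C1*exp(-sqrt(2)*c/2) + C2*exp(sqrt(2)*c/2)


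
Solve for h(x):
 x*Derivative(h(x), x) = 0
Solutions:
 h(x) = C1


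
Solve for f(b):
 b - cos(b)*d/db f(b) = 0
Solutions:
 f(b) = C1 + Integral(b/cos(b), b)


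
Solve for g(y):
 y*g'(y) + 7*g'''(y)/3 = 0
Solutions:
 g(y) = C1 + Integral(C2*airyai(-3^(1/3)*7^(2/3)*y/7) + C3*airybi(-3^(1/3)*7^(2/3)*y/7), y)


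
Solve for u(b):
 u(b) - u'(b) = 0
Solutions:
 u(b) = C1*exp(b)


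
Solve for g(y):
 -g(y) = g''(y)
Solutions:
 g(y) = C1*sin(y) + C2*cos(y)


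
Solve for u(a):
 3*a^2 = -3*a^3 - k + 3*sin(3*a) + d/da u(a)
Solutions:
 u(a) = C1 + 3*a^4/4 + a^3 + a*k + cos(3*a)


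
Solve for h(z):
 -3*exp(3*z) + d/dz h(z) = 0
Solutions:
 h(z) = C1 + exp(3*z)


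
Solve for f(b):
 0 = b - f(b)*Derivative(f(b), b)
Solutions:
 f(b) = -sqrt(C1 + b^2)
 f(b) = sqrt(C1 + b^2)


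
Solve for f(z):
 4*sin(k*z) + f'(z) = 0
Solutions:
 f(z) = C1 + 4*cos(k*z)/k


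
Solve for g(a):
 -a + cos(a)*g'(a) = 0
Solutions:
 g(a) = C1 + Integral(a/cos(a), a)


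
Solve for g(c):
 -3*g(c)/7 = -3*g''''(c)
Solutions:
 g(c) = C1*exp(-7^(3/4)*c/7) + C2*exp(7^(3/4)*c/7) + C3*sin(7^(3/4)*c/7) + C4*cos(7^(3/4)*c/7)


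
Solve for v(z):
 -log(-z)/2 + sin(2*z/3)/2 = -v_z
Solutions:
 v(z) = C1 + z*log(-z)/2 - z/2 + 3*cos(2*z/3)/4


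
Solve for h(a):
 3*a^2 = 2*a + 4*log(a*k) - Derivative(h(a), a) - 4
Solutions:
 h(a) = C1 - a^3 + a^2 + 4*a*log(a*k) - 8*a


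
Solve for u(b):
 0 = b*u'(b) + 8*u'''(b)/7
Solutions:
 u(b) = C1 + Integral(C2*airyai(-7^(1/3)*b/2) + C3*airybi(-7^(1/3)*b/2), b)


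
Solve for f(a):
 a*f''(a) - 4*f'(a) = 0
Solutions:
 f(a) = C1 + C2*a^5


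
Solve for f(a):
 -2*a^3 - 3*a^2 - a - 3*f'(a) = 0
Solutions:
 f(a) = C1 - a^4/6 - a^3/3 - a^2/6


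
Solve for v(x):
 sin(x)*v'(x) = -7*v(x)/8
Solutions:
 v(x) = C1*(cos(x) + 1)^(7/16)/(cos(x) - 1)^(7/16)


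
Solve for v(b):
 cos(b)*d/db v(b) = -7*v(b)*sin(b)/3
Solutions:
 v(b) = C1*cos(b)^(7/3)


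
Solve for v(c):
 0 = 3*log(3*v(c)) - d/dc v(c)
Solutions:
 -Integral(1/(log(_y) + log(3)), (_y, v(c)))/3 = C1 - c


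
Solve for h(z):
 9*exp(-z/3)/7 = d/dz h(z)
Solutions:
 h(z) = C1 - 27*exp(-z/3)/7


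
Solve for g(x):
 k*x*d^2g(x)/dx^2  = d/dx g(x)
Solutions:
 g(x) = C1 + x^(((re(k) + 1)*re(k) + im(k)^2)/(re(k)^2 + im(k)^2))*(C2*sin(log(x)*Abs(im(k))/(re(k)^2 + im(k)^2)) + C3*cos(log(x)*im(k)/(re(k)^2 + im(k)^2)))


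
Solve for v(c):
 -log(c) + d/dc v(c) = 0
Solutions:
 v(c) = C1 + c*log(c) - c


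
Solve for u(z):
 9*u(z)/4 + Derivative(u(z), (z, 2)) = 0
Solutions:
 u(z) = C1*sin(3*z/2) + C2*cos(3*z/2)


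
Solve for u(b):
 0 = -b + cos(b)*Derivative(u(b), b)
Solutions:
 u(b) = C1 + Integral(b/cos(b), b)


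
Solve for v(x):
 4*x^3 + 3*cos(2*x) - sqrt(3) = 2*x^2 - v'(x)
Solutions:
 v(x) = C1 - x^4 + 2*x^3/3 + sqrt(3)*x - 3*sin(2*x)/2


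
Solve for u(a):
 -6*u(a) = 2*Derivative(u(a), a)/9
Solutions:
 u(a) = C1*exp(-27*a)


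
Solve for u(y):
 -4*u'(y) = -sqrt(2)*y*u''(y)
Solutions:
 u(y) = C1 + C2*y^(1 + 2*sqrt(2))


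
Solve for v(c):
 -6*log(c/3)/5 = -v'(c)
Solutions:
 v(c) = C1 + 6*c*log(c)/5 - 6*c*log(3)/5 - 6*c/5


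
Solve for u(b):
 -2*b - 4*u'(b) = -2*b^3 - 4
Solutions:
 u(b) = C1 + b^4/8 - b^2/4 + b


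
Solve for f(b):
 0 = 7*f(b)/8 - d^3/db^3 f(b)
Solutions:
 f(b) = C3*exp(7^(1/3)*b/2) + (C1*sin(sqrt(3)*7^(1/3)*b/4) + C2*cos(sqrt(3)*7^(1/3)*b/4))*exp(-7^(1/3)*b/4)


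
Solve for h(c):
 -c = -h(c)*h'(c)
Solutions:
 h(c) = -sqrt(C1 + c^2)
 h(c) = sqrt(C1 + c^2)


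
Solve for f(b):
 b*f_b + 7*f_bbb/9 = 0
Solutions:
 f(b) = C1 + Integral(C2*airyai(-21^(2/3)*b/7) + C3*airybi(-21^(2/3)*b/7), b)


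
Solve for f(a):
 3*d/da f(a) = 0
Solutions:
 f(a) = C1


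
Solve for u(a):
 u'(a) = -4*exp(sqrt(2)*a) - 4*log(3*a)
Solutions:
 u(a) = C1 - 4*a*log(a) + 4*a*(1 - log(3)) - 2*sqrt(2)*exp(sqrt(2)*a)


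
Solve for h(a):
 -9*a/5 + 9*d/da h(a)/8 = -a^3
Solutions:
 h(a) = C1 - 2*a^4/9 + 4*a^2/5


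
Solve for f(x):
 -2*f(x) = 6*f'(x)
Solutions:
 f(x) = C1*exp(-x/3)


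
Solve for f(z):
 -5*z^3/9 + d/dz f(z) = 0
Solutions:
 f(z) = C1 + 5*z^4/36


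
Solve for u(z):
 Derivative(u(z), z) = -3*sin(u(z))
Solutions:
 u(z) = -acos((-C1 - exp(6*z))/(C1 - exp(6*z))) + 2*pi
 u(z) = acos((-C1 - exp(6*z))/(C1 - exp(6*z)))


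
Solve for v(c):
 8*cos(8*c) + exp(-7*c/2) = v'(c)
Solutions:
 v(c) = C1 + sin(8*c) - 2*exp(-7*c/2)/7


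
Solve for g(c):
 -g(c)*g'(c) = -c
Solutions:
 g(c) = -sqrt(C1 + c^2)
 g(c) = sqrt(C1 + c^2)


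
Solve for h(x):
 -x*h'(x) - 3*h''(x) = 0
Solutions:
 h(x) = C1 + C2*erf(sqrt(6)*x/6)


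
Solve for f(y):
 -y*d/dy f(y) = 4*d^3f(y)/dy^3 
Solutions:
 f(y) = C1 + Integral(C2*airyai(-2^(1/3)*y/2) + C3*airybi(-2^(1/3)*y/2), y)


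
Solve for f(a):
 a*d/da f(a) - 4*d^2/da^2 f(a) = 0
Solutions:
 f(a) = C1 + C2*erfi(sqrt(2)*a/4)


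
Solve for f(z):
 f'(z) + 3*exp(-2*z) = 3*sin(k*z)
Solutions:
 f(z) = C1 + 3*exp(-2*z)/2 - 3*cos(k*z)/k


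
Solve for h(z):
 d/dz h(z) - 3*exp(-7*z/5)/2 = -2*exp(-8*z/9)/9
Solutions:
 h(z) = C1 - 15*exp(-7*z/5)/14 + exp(-8*z/9)/4


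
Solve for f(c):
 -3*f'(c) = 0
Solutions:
 f(c) = C1


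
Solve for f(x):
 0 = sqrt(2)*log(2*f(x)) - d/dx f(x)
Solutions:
 -sqrt(2)*Integral(1/(log(_y) + log(2)), (_y, f(x)))/2 = C1 - x


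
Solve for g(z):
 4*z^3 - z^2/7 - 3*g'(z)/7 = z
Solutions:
 g(z) = C1 + 7*z^4/3 - z^3/9 - 7*z^2/6


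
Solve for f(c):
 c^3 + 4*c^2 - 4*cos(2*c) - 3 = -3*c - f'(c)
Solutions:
 f(c) = C1 - c^4/4 - 4*c^3/3 - 3*c^2/2 + 3*c + 2*sin(2*c)


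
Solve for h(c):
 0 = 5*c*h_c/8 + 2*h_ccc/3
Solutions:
 h(c) = C1 + Integral(C2*airyai(-15^(1/3)*2^(2/3)*c/4) + C3*airybi(-15^(1/3)*2^(2/3)*c/4), c)


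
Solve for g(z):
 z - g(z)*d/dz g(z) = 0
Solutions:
 g(z) = -sqrt(C1 + z^2)
 g(z) = sqrt(C1 + z^2)


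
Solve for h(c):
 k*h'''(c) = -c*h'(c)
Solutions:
 h(c) = C1 + Integral(C2*airyai(c*(-1/k)^(1/3)) + C3*airybi(c*(-1/k)^(1/3)), c)


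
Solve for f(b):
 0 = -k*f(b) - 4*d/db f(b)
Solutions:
 f(b) = C1*exp(-b*k/4)


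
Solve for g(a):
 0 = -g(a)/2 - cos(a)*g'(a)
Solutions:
 g(a) = C1*(sin(a) - 1)^(1/4)/(sin(a) + 1)^(1/4)


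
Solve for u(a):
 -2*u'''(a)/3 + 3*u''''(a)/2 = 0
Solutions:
 u(a) = C1 + C2*a + C3*a^2 + C4*exp(4*a/9)


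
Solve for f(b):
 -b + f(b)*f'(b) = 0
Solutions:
 f(b) = -sqrt(C1 + b^2)
 f(b) = sqrt(C1 + b^2)


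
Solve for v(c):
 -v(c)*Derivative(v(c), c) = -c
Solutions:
 v(c) = -sqrt(C1 + c^2)
 v(c) = sqrt(C1 + c^2)


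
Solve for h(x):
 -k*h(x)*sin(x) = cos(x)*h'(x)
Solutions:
 h(x) = C1*exp(k*log(cos(x)))


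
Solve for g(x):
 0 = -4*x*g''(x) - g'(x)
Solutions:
 g(x) = C1 + C2*x^(3/4)


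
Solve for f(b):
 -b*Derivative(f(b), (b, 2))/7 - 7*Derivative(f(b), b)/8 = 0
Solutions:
 f(b) = C1 + C2/b^(41/8)


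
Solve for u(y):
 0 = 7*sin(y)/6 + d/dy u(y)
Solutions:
 u(y) = C1 + 7*cos(y)/6


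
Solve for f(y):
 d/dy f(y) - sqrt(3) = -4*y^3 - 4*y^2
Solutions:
 f(y) = C1 - y^4 - 4*y^3/3 + sqrt(3)*y


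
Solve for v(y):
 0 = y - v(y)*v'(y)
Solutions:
 v(y) = -sqrt(C1 + y^2)
 v(y) = sqrt(C1 + y^2)


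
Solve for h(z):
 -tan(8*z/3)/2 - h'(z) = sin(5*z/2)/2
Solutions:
 h(z) = C1 + 3*log(cos(8*z/3))/16 + cos(5*z/2)/5


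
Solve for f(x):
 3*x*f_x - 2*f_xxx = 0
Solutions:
 f(x) = C1 + Integral(C2*airyai(2^(2/3)*3^(1/3)*x/2) + C3*airybi(2^(2/3)*3^(1/3)*x/2), x)


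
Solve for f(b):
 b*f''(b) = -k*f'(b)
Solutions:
 f(b) = C1 + b^(1 - re(k))*(C2*sin(log(b)*Abs(im(k))) + C3*cos(log(b)*im(k)))


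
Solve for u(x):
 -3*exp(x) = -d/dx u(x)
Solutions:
 u(x) = C1 + 3*exp(x)


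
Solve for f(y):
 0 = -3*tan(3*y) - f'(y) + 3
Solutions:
 f(y) = C1 + 3*y + log(cos(3*y))


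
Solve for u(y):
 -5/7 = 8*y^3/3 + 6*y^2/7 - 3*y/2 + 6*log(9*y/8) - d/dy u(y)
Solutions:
 u(y) = C1 + 2*y^4/3 + 2*y^3/7 - 3*y^2/4 + 6*y*log(y) - 18*y*log(2) - 37*y/7 + 12*y*log(3)


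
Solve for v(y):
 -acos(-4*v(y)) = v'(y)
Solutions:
 Integral(1/acos(-4*_y), (_y, v(y))) = C1 - y


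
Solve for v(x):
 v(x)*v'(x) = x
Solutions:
 v(x) = -sqrt(C1 + x^2)
 v(x) = sqrt(C1 + x^2)


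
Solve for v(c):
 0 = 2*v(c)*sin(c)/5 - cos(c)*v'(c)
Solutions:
 v(c) = C1/cos(c)^(2/5)


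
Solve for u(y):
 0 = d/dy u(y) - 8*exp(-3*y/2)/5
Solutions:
 u(y) = C1 - 16*exp(-3*y/2)/15


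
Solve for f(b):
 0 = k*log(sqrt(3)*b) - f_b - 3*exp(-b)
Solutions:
 f(b) = C1 + b*k*log(b) + b*k*(-1 + log(3)/2) + 3*exp(-b)


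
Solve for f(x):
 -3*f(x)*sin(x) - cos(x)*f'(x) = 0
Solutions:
 f(x) = C1*cos(x)^3


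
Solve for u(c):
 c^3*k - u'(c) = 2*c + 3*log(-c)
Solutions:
 u(c) = C1 + c^4*k/4 - c^2 - 3*c*log(-c) + 3*c


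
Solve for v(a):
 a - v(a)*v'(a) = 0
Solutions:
 v(a) = -sqrt(C1 + a^2)
 v(a) = sqrt(C1 + a^2)


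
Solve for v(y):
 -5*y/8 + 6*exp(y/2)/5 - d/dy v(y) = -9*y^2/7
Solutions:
 v(y) = C1 + 3*y^3/7 - 5*y^2/16 + 12*exp(y/2)/5


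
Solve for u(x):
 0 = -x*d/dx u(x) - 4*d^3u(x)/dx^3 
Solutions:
 u(x) = C1 + Integral(C2*airyai(-2^(1/3)*x/2) + C3*airybi(-2^(1/3)*x/2), x)


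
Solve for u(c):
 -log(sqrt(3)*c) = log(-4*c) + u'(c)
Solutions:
 u(c) = C1 - 2*c*log(c) + c*(-2*log(2) - log(3)/2 + 2 - I*pi)


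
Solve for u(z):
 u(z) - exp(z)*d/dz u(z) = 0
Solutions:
 u(z) = C1*exp(-exp(-z))


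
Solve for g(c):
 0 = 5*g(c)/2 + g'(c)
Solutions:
 g(c) = C1*exp(-5*c/2)


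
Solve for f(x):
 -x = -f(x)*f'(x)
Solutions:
 f(x) = -sqrt(C1 + x^2)
 f(x) = sqrt(C1 + x^2)


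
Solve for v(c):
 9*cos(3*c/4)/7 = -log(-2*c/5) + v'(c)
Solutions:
 v(c) = C1 + c*log(-c) - c*log(5) - c + c*log(2) + 12*sin(3*c/4)/7


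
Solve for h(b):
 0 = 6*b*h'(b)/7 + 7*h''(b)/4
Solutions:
 h(b) = C1 + C2*erf(2*sqrt(3)*b/7)


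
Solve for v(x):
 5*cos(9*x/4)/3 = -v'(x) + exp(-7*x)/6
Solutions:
 v(x) = C1 - 20*sin(9*x/4)/27 - exp(-7*x)/42


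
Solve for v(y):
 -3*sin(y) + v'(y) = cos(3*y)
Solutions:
 v(y) = C1 + sin(3*y)/3 - 3*cos(y)


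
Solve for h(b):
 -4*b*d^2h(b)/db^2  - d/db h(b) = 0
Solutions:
 h(b) = C1 + C2*b^(3/4)


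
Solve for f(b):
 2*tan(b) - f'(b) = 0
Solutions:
 f(b) = C1 - 2*log(cos(b))


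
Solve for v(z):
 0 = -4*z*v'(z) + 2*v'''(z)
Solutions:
 v(z) = C1 + Integral(C2*airyai(2^(1/3)*z) + C3*airybi(2^(1/3)*z), z)


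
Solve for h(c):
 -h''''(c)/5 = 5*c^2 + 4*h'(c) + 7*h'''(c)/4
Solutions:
 h(c) = C1 + C2*exp(c*(-70 + 245*5^(2/3)/(48*sqrt(30909) + 12031)^(1/3) + 5^(1/3)*(48*sqrt(30909) + 12031)^(1/3))/24)*sin(sqrt(3)*5^(1/3)*c*(-(48*sqrt(30909) + 12031)^(1/3) + 245*5^(1/3)/(48*sqrt(30909) + 12031)^(1/3))/24) + C3*exp(c*(-70 + 245*5^(2/3)/(48*sqrt(30909) + 12031)^(1/3) + 5^(1/3)*(48*sqrt(30909) + 12031)^(1/3))/24)*cos(sqrt(3)*5^(1/3)*c*(-(48*sqrt(30909) + 12031)^(1/3) + 245*5^(1/3)/(48*sqrt(30909) + 12031)^(1/3))/24) + C4*exp(-c*(245*5^(2/3)/(48*sqrt(30909) + 12031)^(1/3) + 35 + 5^(1/3)*(48*sqrt(30909) + 12031)^(1/3))/12) - 5*c^3/12 + 35*c/32


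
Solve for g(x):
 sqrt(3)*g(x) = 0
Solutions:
 g(x) = 0


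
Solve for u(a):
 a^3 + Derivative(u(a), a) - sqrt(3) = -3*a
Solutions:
 u(a) = C1 - a^4/4 - 3*a^2/2 + sqrt(3)*a


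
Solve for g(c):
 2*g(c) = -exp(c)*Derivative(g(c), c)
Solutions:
 g(c) = C1*exp(2*exp(-c))


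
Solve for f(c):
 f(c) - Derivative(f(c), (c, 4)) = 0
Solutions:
 f(c) = C1*exp(-c) + C2*exp(c) + C3*sin(c) + C4*cos(c)


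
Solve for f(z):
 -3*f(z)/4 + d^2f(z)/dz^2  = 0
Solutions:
 f(z) = C1*exp(-sqrt(3)*z/2) + C2*exp(sqrt(3)*z/2)


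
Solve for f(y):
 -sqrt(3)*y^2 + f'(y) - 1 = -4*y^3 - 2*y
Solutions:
 f(y) = C1 - y^4 + sqrt(3)*y^3/3 - y^2 + y


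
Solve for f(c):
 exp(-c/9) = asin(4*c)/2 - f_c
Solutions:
 f(c) = C1 + c*asin(4*c)/2 + sqrt(1 - 16*c^2)/8 + 9*exp(-c/9)


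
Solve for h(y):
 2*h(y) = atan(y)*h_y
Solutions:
 h(y) = C1*exp(2*Integral(1/atan(y), y))


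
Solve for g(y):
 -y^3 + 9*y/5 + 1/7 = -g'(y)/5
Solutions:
 g(y) = C1 + 5*y^4/4 - 9*y^2/2 - 5*y/7


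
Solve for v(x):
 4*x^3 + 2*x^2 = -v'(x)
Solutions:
 v(x) = C1 - x^4 - 2*x^3/3


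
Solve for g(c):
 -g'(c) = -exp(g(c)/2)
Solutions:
 g(c) = 2*log(-1/(C1 + c)) + 2*log(2)


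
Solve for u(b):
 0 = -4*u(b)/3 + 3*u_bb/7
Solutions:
 u(b) = C1*exp(-2*sqrt(7)*b/3) + C2*exp(2*sqrt(7)*b/3)


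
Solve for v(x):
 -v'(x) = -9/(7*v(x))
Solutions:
 v(x) = -sqrt(C1 + 126*x)/7
 v(x) = sqrt(C1 + 126*x)/7


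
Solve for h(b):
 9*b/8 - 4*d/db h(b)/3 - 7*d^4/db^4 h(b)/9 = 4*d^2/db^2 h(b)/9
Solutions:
 h(b) = C1 + C2*exp(-42^(1/3)*b*(-(189 + sqrt(36057))^(1/3) + 2*42^(1/3)/(189 + sqrt(36057))^(1/3))/42)*sin(14^(1/3)*3^(1/6)*b*(6*14^(1/3)/(189 + sqrt(36057))^(1/3) + 3^(2/3)*(189 + sqrt(36057))^(1/3))/42) + C3*exp(-42^(1/3)*b*(-(189 + sqrt(36057))^(1/3) + 2*42^(1/3)/(189 + sqrt(36057))^(1/3))/42)*cos(14^(1/3)*3^(1/6)*b*(6*14^(1/3)/(189 + sqrt(36057))^(1/3) + 3^(2/3)*(189 + sqrt(36057))^(1/3))/42) + C4*exp(42^(1/3)*b*(-(189 + sqrt(36057))^(1/3) + 2*42^(1/3)/(189 + sqrt(36057))^(1/3))/21) + 27*b^2/64 - 9*b/32


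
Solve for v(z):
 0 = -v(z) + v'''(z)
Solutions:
 v(z) = C3*exp(z) + (C1*sin(sqrt(3)*z/2) + C2*cos(sqrt(3)*z/2))*exp(-z/2)


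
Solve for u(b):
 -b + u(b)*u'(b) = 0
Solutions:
 u(b) = -sqrt(C1 + b^2)
 u(b) = sqrt(C1 + b^2)


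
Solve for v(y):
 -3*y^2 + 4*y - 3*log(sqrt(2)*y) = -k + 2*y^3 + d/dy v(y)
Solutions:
 v(y) = C1 + k*y - y^4/2 - y^3 + 2*y^2 - 3*y*log(y) - 3*y*log(2)/2 + 3*y


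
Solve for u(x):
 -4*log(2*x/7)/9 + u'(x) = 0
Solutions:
 u(x) = C1 + 4*x*log(x)/9 - 4*x*log(7)/9 - 4*x/9 + 4*x*log(2)/9


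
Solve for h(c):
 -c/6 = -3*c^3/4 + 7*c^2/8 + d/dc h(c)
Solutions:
 h(c) = C1 + 3*c^4/16 - 7*c^3/24 - c^2/12


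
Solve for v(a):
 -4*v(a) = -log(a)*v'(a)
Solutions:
 v(a) = C1*exp(4*li(a))


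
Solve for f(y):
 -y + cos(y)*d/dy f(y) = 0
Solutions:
 f(y) = C1 + Integral(y/cos(y), y)


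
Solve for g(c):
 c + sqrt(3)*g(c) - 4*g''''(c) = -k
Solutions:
 g(c) = C1*exp(-sqrt(2)*3^(1/8)*c/2) + C2*exp(sqrt(2)*3^(1/8)*c/2) + C3*sin(sqrt(2)*3^(1/8)*c/2) + C4*cos(sqrt(2)*3^(1/8)*c/2) - sqrt(3)*c/3 - sqrt(3)*k/3


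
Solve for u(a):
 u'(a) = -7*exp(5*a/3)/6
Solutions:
 u(a) = C1 - 7*exp(5*a/3)/10


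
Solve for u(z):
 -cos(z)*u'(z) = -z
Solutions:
 u(z) = C1 + Integral(z/cos(z), z)


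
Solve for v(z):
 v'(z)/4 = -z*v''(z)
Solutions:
 v(z) = C1 + C2*z^(3/4)


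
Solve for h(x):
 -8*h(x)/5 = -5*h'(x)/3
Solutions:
 h(x) = C1*exp(24*x/25)


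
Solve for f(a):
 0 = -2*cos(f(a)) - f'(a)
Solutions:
 f(a) = pi - asin((C1 + exp(4*a))/(C1 - exp(4*a)))
 f(a) = asin((C1 + exp(4*a))/(C1 - exp(4*a)))


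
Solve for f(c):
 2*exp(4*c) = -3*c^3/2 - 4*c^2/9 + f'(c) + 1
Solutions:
 f(c) = C1 + 3*c^4/8 + 4*c^3/27 - c + exp(4*c)/2


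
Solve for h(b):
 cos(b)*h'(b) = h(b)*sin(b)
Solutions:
 h(b) = C1/cos(b)


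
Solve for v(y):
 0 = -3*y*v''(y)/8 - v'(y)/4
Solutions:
 v(y) = C1 + C2*y^(1/3)


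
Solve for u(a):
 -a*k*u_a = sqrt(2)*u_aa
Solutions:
 u(a) = Piecewise((-2^(3/4)*sqrt(pi)*C1*erf(2^(1/4)*a*sqrt(k)/2)/(2*sqrt(k)) - C2, (k > 0) | (k < 0)), (-C1*a - C2, True))


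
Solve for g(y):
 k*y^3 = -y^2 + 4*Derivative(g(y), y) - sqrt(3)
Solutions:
 g(y) = C1 + k*y^4/16 + y^3/12 + sqrt(3)*y/4


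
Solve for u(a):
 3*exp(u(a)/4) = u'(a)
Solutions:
 u(a) = 4*log(-1/(C1 + 3*a)) + 8*log(2)


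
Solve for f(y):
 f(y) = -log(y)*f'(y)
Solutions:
 f(y) = C1*exp(-li(y))


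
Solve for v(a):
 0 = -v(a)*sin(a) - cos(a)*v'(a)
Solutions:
 v(a) = C1*cos(a)


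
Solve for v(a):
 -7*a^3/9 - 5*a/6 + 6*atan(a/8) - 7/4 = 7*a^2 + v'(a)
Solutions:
 v(a) = C1 - 7*a^4/36 - 7*a^3/3 - 5*a^2/12 + 6*a*atan(a/8) - 7*a/4 - 24*log(a^2 + 64)


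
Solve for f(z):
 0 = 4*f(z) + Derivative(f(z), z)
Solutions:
 f(z) = C1*exp(-4*z)


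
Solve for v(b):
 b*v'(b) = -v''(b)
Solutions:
 v(b) = C1 + C2*erf(sqrt(2)*b/2)


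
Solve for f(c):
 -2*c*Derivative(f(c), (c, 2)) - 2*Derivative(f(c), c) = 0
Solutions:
 f(c) = C1 + C2*log(c)


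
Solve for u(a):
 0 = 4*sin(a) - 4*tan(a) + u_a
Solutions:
 u(a) = C1 - 4*log(cos(a)) + 4*cos(a)


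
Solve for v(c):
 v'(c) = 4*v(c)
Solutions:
 v(c) = C1*exp(4*c)


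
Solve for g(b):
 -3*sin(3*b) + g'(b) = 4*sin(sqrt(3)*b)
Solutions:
 g(b) = C1 - cos(3*b) - 4*sqrt(3)*cos(sqrt(3)*b)/3


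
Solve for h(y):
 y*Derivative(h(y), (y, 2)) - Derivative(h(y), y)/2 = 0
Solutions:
 h(y) = C1 + C2*y^(3/2)


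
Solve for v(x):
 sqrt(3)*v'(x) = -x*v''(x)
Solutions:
 v(x) = C1 + C2*x^(1 - sqrt(3))


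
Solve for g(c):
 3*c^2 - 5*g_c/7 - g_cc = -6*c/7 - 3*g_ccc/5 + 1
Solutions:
 g(c) = C1 + C2*exp(5*c*(7 - sqrt(133))/42) + C3*exp(5*c*(7 + sqrt(133))/42) + 7*c^3/5 - 132*c^2/25 + 511*c/25


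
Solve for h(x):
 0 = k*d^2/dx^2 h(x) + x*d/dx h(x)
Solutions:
 h(x) = C1 + C2*sqrt(k)*erf(sqrt(2)*x*sqrt(1/k)/2)


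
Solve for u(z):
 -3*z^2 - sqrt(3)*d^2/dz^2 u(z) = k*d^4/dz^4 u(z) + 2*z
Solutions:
 u(z) = C1 + C2*z + C3*exp(-3^(1/4)*z*sqrt(-1/k)) + C4*exp(3^(1/4)*z*sqrt(-1/k)) + k*z^2 - sqrt(3)*z^4/12 - sqrt(3)*z^3/9


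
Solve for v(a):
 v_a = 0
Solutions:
 v(a) = C1


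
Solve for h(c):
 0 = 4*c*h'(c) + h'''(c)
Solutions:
 h(c) = C1 + Integral(C2*airyai(-2^(2/3)*c) + C3*airybi(-2^(2/3)*c), c)


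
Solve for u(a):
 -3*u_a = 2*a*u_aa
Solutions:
 u(a) = C1 + C2/sqrt(a)


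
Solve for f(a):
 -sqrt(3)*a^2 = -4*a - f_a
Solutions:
 f(a) = C1 + sqrt(3)*a^3/3 - 2*a^2


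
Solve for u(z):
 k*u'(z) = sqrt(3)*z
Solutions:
 u(z) = C1 + sqrt(3)*z^2/(2*k)


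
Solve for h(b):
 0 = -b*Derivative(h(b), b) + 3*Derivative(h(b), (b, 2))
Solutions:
 h(b) = C1 + C2*erfi(sqrt(6)*b/6)


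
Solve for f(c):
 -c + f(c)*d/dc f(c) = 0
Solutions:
 f(c) = -sqrt(C1 + c^2)
 f(c) = sqrt(C1 + c^2)


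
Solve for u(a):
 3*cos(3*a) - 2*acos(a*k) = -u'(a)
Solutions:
 u(a) = C1 + 2*Piecewise((a*acos(a*k) - sqrt(-a^2*k^2 + 1)/k, Ne(k, 0)), (pi*a/2, True)) - sin(3*a)


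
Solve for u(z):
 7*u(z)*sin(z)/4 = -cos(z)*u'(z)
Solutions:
 u(z) = C1*cos(z)^(7/4)


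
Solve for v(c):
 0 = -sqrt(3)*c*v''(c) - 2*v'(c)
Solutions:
 v(c) = C1 + C2*c^(1 - 2*sqrt(3)/3)


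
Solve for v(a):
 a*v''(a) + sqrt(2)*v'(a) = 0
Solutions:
 v(a) = C1 + C2*a^(1 - sqrt(2))


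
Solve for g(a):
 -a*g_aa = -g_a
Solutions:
 g(a) = C1 + C2*a^2


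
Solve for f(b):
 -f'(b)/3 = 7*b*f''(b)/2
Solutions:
 f(b) = C1 + C2*b^(19/21)


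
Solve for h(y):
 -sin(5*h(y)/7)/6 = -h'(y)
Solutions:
 -y/6 + 7*log(cos(5*h(y)/7) - 1)/10 - 7*log(cos(5*h(y)/7) + 1)/10 = C1


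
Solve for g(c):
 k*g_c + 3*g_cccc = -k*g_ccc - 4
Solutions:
 g(c) = C1 + C2*exp(-c*(2*2^(1/3)*k^2/(2*k^3 + 243*k + sqrt(k^2*(-4*k^4 + (2*k^2 + 243)^2)))^(1/3) + 2*k + 2^(2/3)*(2*k^3 + 243*k + sqrt(k^2*(-4*k^4 + (2*k^2 + 243)^2)))^(1/3))/18) + C3*exp(c*(-8*2^(1/3)*k^2/((-1 + sqrt(3)*I)*(2*k^3 + 243*k + sqrt(k^2*(-4*k^4 + (2*k^2 + 243)^2)))^(1/3)) - 4*k + 2^(2/3)*(2*k^3 + 243*k + sqrt(k^2*(-4*k^4 + (2*k^2 + 243)^2)))^(1/3) - 2^(2/3)*sqrt(3)*I*(2*k^3 + 243*k + sqrt(k^2*(-4*k^4 + (2*k^2 + 243)^2)))^(1/3))/36) + C4*exp(c*(8*2^(1/3)*k^2/((1 + sqrt(3)*I)*(2*k^3 + 243*k + sqrt(k^2*(-4*k^4 + (2*k^2 + 243)^2)))^(1/3)) - 4*k + 2^(2/3)*(2*k^3 + 243*k + sqrt(k^2*(-4*k^4 + (2*k^2 + 243)^2)))^(1/3) + 2^(2/3)*sqrt(3)*I*(2*k^3 + 243*k + sqrt(k^2*(-4*k^4 + (2*k^2 + 243)^2)))^(1/3))/36) - 4*c/k


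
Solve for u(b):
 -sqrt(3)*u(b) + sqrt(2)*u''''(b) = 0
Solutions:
 u(b) = C1*exp(-2^(7/8)*3^(1/8)*b/2) + C2*exp(2^(7/8)*3^(1/8)*b/2) + C3*sin(2^(7/8)*3^(1/8)*b/2) + C4*cos(2^(7/8)*3^(1/8)*b/2)


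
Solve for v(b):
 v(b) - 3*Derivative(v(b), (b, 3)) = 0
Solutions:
 v(b) = C3*exp(3^(2/3)*b/3) + (C1*sin(3^(1/6)*b/2) + C2*cos(3^(1/6)*b/2))*exp(-3^(2/3)*b/6)


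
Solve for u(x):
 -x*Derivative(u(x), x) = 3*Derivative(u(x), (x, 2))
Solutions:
 u(x) = C1 + C2*erf(sqrt(6)*x/6)


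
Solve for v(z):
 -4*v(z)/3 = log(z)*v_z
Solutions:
 v(z) = C1*exp(-4*li(z)/3)


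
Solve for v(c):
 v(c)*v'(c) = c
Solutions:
 v(c) = -sqrt(C1 + c^2)
 v(c) = sqrt(C1 + c^2)


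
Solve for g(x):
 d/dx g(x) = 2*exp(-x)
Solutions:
 g(x) = C1 - 2*exp(-x)


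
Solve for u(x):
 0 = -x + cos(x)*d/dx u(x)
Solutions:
 u(x) = C1 + Integral(x/cos(x), x)


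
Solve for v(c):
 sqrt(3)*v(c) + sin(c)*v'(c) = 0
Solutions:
 v(c) = C1*(cos(c) + 1)^(sqrt(3)/2)/(cos(c) - 1)^(sqrt(3)/2)


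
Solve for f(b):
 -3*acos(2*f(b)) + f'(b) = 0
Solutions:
 Integral(1/acos(2*_y), (_y, f(b))) = C1 + 3*b


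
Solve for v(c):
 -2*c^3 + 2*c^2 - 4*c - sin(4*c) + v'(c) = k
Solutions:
 v(c) = C1 + c^4/2 - 2*c^3/3 + 2*c^2 + c*k - cos(4*c)/4


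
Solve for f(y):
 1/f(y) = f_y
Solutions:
 f(y) = -sqrt(C1 + 2*y)
 f(y) = sqrt(C1 + 2*y)


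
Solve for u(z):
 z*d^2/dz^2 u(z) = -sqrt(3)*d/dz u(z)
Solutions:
 u(z) = C1 + C2*z^(1 - sqrt(3))


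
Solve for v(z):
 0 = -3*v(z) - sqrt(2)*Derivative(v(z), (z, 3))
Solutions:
 v(z) = C3*exp(-2^(5/6)*3^(1/3)*z/2) + (C1*sin(6^(5/6)*z/4) + C2*cos(6^(5/6)*z/4))*exp(2^(5/6)*3^(1/3)*z/4)


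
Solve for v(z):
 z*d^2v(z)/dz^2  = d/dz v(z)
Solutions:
 v(z) = C1 + C2*z^2


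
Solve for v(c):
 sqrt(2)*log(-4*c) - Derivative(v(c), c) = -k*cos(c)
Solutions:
 v(c) = C1 + sqrt(2)*c*(log(-c) - 1) + 2*sqrt(2)*c*log(2) + k*sin(c)


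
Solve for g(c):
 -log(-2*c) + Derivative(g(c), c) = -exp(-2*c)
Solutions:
 g(c) = C1 + c*log(-c) + c*(-1 + log(2)) + exp(-2*c)/2


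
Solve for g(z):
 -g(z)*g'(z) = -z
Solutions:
 g(z) = -sqrt(C1 + z^2)
 g(z) = sqrt(C1 + z^2)


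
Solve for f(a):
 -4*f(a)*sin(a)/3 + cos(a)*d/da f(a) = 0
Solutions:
 f(a) = C1/cos(a)^(4/3)


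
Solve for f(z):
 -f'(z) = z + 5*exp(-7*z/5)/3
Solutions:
 f(z) = C1 - z^2/2 + 25*exp(-7*z/5)/21


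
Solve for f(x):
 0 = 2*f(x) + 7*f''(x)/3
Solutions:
 f(x) = C1*sin(sqrt(42)*x/7) + C2*cos(sqrt(42)*x/7)


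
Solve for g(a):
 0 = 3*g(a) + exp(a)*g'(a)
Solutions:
 g(a) = C1*exp(3*exp(-a))


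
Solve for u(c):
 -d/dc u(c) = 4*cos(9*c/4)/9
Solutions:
 u(c) = C1 - 16*sin(9*c/4)/81


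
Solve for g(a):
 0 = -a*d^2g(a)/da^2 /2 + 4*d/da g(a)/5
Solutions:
 g(a) = C1 + C2*a^(13/5)


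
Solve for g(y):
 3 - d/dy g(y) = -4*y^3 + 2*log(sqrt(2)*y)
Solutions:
 g(y) = C1 + y^4 - 2*y*log(y) - y*log(2) + 5*y


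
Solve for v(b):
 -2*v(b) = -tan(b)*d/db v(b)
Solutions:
 v(b) = C1*sin(b)^2


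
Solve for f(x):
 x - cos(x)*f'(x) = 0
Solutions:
 f(x) = C1 + Integral(x/cos(x), x)


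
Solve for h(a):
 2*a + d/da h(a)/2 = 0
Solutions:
 h(a) = C1 - 2*a^2


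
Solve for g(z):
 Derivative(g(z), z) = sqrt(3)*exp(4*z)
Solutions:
 g(z) = C1 + sqrt(3)*exp(4*z)/4


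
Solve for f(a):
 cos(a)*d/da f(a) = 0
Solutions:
 f(a) = C1


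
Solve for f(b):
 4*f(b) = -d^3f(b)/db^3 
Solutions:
 f(b) = C3*exp(-2^(2/3)*b) + (C1*sin(2^(2/3)*sqrt(3)*b/2) + C2*cos(2^(2/3)*sqrt(3)*b/2))*exp(2^(2/3)*b/2)


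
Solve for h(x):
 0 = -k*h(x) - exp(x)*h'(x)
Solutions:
 h(x) = C1*exp(k*exp(-x))


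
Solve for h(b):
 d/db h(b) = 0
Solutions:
 h(b) = C1


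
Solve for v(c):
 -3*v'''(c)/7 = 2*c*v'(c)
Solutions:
 v(c) = C1 + Integral(C2*airyai(-14^(1/3)*3^(2/3)*c/3) + C3*airybi(-14^(1/3)*3^(2/3)*c/3), c)


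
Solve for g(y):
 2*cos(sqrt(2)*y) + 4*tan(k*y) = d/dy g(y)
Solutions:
 g(y) = C1 + 4*Piecewise((-log(cos(k*y))/k, Ne(k, 0)), (0, True)) + sqrt(2)*sin(sqrt(2)*y)


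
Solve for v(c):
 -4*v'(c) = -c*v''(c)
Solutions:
 v(c) = C1 + C2*c^5


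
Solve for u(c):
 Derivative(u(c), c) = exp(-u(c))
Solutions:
 u(c) = log(C1 + c)


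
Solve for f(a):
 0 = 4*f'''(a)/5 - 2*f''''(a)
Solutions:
 f(a) = C1 + C2*a + C3*a^2 + C4*exp(2*a/5)


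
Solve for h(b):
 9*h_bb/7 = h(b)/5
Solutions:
 h(b) = C1*exp(-sqrt(35)*b/15) + C2*exp(sqrt(35)*b/15)


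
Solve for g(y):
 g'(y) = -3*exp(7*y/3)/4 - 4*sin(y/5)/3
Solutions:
 g(y) = C1 - 9*exp(7*y/3)/28 + 20*cos(y/5)/3


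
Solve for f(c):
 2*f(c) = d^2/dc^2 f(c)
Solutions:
 f(c) = C1*exp(-sqrt(2)*c) + C2*exp(sqrt(2)*c)


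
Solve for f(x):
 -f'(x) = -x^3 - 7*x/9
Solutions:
 f(x) = C1 + x^4/4 + 7*x^2/18


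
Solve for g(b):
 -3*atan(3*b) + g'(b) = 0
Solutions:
 g(b) = C1 + 3*b*atan(3*b) - log(9*b^2 + 1)/2


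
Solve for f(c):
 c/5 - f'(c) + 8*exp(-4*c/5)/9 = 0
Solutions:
 f(c) = C1 + c^2/10 - 10*exp(-4*c/5)/9


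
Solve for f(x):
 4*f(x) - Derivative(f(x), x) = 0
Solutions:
 f(x) = C1*exp(4*x)


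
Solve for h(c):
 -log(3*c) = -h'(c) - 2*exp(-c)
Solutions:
 h(c) = C1 + c*log(c) + c*(-1 + log(3)) + 2*exp(-c)


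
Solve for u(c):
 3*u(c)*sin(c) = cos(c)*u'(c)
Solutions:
 u(c) = C1/cos(c)^3


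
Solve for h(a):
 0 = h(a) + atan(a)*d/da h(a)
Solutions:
 h(a) = C1*exp(-Integral(1/atan(a), a))


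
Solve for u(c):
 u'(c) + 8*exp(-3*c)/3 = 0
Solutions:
 u(c) = C1 + 8*exp(-3*c)/9


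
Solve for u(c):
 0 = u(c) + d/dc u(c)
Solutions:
 u(c) = C1*exp(-c)


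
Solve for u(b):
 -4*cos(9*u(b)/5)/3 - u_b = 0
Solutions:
 4*b/3 - 5*log(sin(9*u(b)/5) - 1)/18 + 5*log(sin(9*u(b)/5) + 1)/18 = C1


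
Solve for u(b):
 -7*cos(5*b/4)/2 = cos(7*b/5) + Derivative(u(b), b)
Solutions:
 u(b) = C1 - 14*sin(5*b/4)/5 - 5*sin(7*b/5)/7


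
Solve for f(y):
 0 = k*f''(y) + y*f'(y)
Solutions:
 f(y) = C1 + C2*sqrt(k)*erf(sqrt(2)*y*sqrt(1/k)/2)


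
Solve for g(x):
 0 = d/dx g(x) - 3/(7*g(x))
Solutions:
 g(x) = -sqrt(C1 + 42*x)/7
 g(x) = sqrt(C1 + 42*x)/7


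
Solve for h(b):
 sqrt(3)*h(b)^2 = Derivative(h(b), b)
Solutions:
 h(b) = -1/(C1 + sqrt(3)*b)


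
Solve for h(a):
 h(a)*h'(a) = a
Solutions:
 h(a) = -sqrt(C1 + a^2)
 h(a) = sqrt(C1 + a^2)


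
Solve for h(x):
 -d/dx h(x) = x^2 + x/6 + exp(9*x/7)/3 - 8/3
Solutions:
 h(x) = C1 - x^3/3 - x^2/12 + 8*x/3 - 7*exp(9*x/7)/27


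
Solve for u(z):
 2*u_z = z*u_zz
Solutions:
 u(z) = C1 + C2*z^3


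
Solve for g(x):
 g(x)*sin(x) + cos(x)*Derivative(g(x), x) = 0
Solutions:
 g(x) = C1*cos(x)


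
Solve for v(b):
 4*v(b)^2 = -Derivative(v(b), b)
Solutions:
 v(b) = 1/(C1 + 4*b)


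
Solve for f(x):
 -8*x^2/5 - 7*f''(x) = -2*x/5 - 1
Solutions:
 f(x) = C1 + C2*x - 2*x^4/105 + x^3/105 + x^2/14


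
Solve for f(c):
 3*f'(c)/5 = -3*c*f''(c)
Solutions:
 f(c) = C1 + C2*c^(4/5)


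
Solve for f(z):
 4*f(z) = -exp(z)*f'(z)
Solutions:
 f(z) = C1*exp(4*exp(-z))


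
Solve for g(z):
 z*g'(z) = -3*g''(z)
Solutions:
 g(z) = C1 + C2*erf(sqrt(6)*z/6)


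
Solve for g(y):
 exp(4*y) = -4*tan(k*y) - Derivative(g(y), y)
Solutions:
 g(y) = C1 - 4*Piecewise((-log(cos(k*y))/k, Ne(k, 0)), (0, True)) - exp(4*y)/4


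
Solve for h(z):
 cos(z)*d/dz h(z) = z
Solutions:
 h(z) = C1 + Integral(z/cos(z), z)


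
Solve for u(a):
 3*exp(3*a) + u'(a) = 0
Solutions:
 u(a) = C1 - exp(3*a)


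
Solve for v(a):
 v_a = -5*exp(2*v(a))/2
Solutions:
 v(a) = log(-1/(C1 - 5*a))/2
 v(a) = log(-sqrt(1/(C1 + 5*a)))


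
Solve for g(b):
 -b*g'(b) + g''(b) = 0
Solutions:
 g(b) = C1 + C2*erfi(sqrt(2)*b/2)


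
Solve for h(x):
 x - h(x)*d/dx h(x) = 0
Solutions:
 h(x) = -sqrt(C1 + x^2)
 h(x) = sqrt(C1 + x^2)


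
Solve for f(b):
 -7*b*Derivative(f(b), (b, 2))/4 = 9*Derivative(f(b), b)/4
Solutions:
 f(b) = C1 + C2/b^(2/7)


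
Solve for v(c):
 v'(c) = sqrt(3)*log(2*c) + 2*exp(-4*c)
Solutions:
 v(c) = C1 + sqrt(3)*c*log(c) + sqrt(3)*c*(-1 + log(2)) - exp(-4*c)/2


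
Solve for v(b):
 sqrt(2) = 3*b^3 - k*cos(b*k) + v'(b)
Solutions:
 v(b) = C1 - 3*b^4/4 + sqrt(2)*b + sin(b*k)


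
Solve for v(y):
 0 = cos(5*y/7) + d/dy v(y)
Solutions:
 v(y) = C1 - 7*sin(5*y/7)/5


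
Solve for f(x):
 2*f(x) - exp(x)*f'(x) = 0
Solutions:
 f(x) = C1*exp(-2*exp(-x))


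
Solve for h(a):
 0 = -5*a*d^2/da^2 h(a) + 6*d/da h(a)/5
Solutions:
 h(a) = C1 + C2*a^(31/25)


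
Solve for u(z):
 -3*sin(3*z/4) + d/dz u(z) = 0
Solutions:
 u(z) = C1 - 4*cos(3*z/4)


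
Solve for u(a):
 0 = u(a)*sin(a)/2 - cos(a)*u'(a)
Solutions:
 u(a) = C1/sqrt(cos(a))


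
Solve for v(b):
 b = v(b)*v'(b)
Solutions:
 v(b) = -sqrt(C1 + b^2)
 v(b) = sqrt(C1 + b^2)


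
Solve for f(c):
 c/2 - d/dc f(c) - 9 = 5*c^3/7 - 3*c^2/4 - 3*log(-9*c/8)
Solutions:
 f(c) = C1 - 5*c^4/28 + c^3/4 + c^2/4 + 3*c*log(-c) + 3*c*(-4 - 3*log(2) + 2*log(3))


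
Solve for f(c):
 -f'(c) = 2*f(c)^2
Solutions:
 f(c) = 1/(C1 + 2*c)


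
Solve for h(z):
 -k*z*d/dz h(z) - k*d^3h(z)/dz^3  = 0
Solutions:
 h(z) = C1 + Integral(C2*airyai(-z) + C3*airybi(-z), z)


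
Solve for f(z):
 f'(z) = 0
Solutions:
 f(z) = C1


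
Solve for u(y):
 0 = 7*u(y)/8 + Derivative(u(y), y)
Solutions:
 u(y) = C1*exp(-7*y/8)


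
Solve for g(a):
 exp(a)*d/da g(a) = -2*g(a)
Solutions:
 g(a) = C1*exp(2*exp(-a))


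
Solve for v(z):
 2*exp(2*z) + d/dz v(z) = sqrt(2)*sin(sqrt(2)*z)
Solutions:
 v(z) = C1 - exp(2*z) - cos(sqrt(2)*z)


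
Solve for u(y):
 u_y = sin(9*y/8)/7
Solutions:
 u(y) = C1 - 8*cos(9*y/8)/63


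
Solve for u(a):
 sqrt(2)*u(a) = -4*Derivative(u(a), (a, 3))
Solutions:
 u(a) = C3*exp(-sqrt(2)*a/2) + (C1*sin(sqrt(6)*a/4) + C2*cos(sqrt(6)*a/4))*exp(sqrt(2)*a/4)


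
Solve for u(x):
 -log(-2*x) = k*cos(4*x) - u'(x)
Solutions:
 u(x) = C1 + k*sin(4*x)/4 + x*log(-x) - x + x*log(2)


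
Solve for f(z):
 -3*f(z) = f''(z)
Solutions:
 f(z) = C1*sin(sqrt(3)*z) + C2*cos(sqrt(3)*z)


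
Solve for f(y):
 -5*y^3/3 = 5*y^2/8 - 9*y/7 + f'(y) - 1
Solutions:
 f(y) = C1 - 5*y^4/12 - 5*y^3/24 + 9*y^2/14 + y


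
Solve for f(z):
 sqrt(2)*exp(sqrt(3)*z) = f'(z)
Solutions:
 f(z) = C1 + sqrt(6)*exp(sqrt(3)*z)/3


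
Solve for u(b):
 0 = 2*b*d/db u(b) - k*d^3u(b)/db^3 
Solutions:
 u(b) = C1 + Integral(C2*airyai(2^(1/3)*b*(1/k)^(1/3)) + C3*airybi(2^(1/3)*b*(1/k)^(1/3)), b)


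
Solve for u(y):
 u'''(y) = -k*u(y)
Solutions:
 u(y) = C1*exp(y*(-k)^(1/3)) + C2*exp(y*(-k)^(1/3)*(-1 + sqrt(3)*I)/2) + C3*exp(-y*(-k)^(1/3)*(1 + sqrt(3)*I)/2)


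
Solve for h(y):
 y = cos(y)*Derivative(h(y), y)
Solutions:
 h(y) = C1 + Integral(y/cos(y), y)


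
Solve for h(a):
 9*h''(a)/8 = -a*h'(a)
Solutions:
 h(a) = C1 + C2*erf(2*a/3)


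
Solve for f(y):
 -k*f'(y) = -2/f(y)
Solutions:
 f(y) = -sqrt(C1 + 4*y/k)
 f(y) = sqrt(C1 + 4*y/k)


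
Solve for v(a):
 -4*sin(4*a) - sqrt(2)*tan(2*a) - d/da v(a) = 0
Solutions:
 v(a) = C1 + sqrt(2)*log(cos(2*a))/2 + cos(4*a)


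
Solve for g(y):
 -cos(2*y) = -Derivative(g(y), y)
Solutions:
 g(y) = C1 + sin(2*y)/2


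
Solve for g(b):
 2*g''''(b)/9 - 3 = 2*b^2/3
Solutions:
 g(b) = C1 + C2*b + C3*b^2 + C4*b^3 + b^6/120 + 9*b^4/16


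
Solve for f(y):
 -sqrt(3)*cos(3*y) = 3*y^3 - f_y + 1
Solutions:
 f(y) = C1 + 3*y^4/4 + y + sqrt(3)*sin(3*y)/3


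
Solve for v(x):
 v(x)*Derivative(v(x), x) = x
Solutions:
 v(x) = -sqrt(C1 + x^2)
 v(x) = sqrt(C1 + x^2)


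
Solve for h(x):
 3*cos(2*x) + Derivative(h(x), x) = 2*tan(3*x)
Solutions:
 h(x) = C1 - 2*log(cos(3*x))/3 - 3*sin(2*x)/2


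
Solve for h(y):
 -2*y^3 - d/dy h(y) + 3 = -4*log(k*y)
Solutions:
 h(y) = C1 - y^4/2 + 4*y*log(k*y) - y


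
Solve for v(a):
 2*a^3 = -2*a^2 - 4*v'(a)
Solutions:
 v(a) = C1 - a^4/8 - a^3/6


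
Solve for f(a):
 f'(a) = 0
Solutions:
 f(a) = C1


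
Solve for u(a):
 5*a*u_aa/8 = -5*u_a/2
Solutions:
 u(a) = C1 + C2/a^3


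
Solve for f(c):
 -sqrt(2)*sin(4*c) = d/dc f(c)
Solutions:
 f(c) = C1 + sqrt(2)*cos(4*c)/4


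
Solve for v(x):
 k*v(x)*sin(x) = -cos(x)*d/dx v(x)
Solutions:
 v(x) = C1*exp(k*log(cos(x)))


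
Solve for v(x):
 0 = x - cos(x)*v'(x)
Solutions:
 v(x) = C1 + Integral(x/cos(x), x)


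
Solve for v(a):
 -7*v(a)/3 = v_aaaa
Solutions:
 v(a) = (C1*sin(sqrt(2)*3^(3/4)*7^(1/4)*a/6) + C2*cos(sqrt(2)*3^(3/4)*7^(1/4)*a/6))*exp(-sqrt(2)*3^(3/4)*7^(1/4)*a/6) + (C3*sin(sqrt(2)*3^(3/4)*7^(1/4)*a/6) + C4*cos(sqrt(2)*3^(3/4)*7^(1/4)*a/6))*exp(sqrt(2)*3^(3/4)*7^(1/4)*a/6)


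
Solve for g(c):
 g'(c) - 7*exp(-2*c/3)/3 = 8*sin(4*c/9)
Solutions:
 g(c) = C1 - 18*cos(4*c/9) - 7*exp(-2*c/3)/2


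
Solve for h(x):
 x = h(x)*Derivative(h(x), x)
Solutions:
 h(x) = -sqrt(C1 + x^2)
 h(x) = sqrt(C1 + x^2)


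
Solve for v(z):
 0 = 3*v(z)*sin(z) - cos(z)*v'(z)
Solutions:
 v(z) = C1/cos(z)^3


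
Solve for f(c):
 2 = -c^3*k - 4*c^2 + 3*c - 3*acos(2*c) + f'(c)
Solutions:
 f(c) = C1 + c^4*k/4 + 4*c^3/3 - 3*c^2/2 + 3*c*acos(2*c) + 2*c - 3*sqrt(1 - 4*c^2)/2


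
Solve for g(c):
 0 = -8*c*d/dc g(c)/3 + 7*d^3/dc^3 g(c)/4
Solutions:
 g(c) = C1 + Integral(C2*airyai(2*42^(2/3)*c/21) + C3*airybi(2*42^(2/3)*c/21), c)


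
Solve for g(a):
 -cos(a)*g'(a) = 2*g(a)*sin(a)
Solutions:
 g(a) = C1*cos(a)^2


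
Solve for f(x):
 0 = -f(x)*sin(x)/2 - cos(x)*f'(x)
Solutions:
 f(x) = C1*sqrt(cos(x))


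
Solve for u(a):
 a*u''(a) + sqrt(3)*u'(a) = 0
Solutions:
 u(a) = C1 + C2*a^(1 - sqrt(3))


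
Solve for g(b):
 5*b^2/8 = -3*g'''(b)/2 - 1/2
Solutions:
 g(b) = C1 + C2*b + C3*b^2 - b^5/144 - b^3/18


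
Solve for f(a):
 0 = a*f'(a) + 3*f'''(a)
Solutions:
 f(a) = C1 + Integral(C2*airyai(-3^(2/3)*a/3) + C3*airybi(-3^(2/3)*a/3), a)


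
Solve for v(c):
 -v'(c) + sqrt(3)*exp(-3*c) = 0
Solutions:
 v(c) = C1 - sqrt(3)*exp(-3*c)/3


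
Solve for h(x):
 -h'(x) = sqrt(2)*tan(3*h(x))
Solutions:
 h(x) = -asin(C1*exp(-3*sqrt(2)*x))/3 + pi/3
 h(x) = asin(C1*exp(-3*sqrt(2)*x))/3


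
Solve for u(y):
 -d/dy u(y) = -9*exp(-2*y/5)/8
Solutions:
 u(y) = C1 - 45*exp(-2*y/5)/16


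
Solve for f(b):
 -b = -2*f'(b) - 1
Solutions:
 f(b) = C1 + b^2/4 - b/2


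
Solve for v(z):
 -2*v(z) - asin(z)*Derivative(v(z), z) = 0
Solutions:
 v(z) = C1*exp(-2*Integral(1/asin(z), z))


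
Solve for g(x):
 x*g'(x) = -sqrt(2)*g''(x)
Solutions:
 g(x) = C1 + C2*erf(2^(1/4)*x/2)


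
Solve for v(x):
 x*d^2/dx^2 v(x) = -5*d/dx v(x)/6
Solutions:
 v(x) = C1 + C2*x^(1/6)


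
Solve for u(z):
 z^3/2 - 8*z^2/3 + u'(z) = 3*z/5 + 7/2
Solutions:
 u(z) = C1 - z^4/8 + 8*z^3/9 + 3*z^2/10 + 7*z/2


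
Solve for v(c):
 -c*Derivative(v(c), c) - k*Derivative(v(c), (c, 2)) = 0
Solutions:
 v(c) = C1 + C2*sqrt(k)*erf(sqrt(2)*c*sqrt(1/k)/2)


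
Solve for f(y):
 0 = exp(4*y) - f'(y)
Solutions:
 f(y) = C1 + exp(4*y)/4


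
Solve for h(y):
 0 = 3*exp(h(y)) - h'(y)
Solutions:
 h(y) = log(-1/(C1 + 3*y))


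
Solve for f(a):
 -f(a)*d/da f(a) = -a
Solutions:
 f(a) = -sqrt(C1 + a^2)
 f(a) = sqrt(C1 + a^2)


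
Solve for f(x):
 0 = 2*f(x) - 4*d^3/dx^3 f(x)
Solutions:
 f(x) = C3*exp(2^(2/3)*x/2) + (C1*sin(2^(2/3)*sqrt(3)*x/4) + C2*cos(2^(2/3)*sqrt(3)*x/4))*exp(-2^(2/3)*x/4)


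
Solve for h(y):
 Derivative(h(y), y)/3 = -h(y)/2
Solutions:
 h(y) = C1*exp(-3*y/2)


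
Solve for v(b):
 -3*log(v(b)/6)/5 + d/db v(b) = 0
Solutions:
 5*Integral(1/(-log(_y) + log(6)), (_y, v(b)))/3 = C1 - b


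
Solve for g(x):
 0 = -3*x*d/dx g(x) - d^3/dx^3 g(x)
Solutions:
 g(x) = C1 + Integral(C2*airyai(-3^(1/3)*x) + C3*airybi(-3^(1/3)*x), x)


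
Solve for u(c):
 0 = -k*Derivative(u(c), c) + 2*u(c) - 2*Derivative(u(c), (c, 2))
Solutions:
 u(c) = C1*exp(c*(-k + sqrt(k^2 + 16))/4) + C2*exp(-c*(k + sqrt(k^2 + 16))/4)


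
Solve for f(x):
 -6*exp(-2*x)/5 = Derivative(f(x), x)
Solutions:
 f(x) = C1 + 3*exp(-2*x)/5


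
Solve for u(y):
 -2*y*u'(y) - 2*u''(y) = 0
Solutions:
 u(y) = C1 + C2*erf(sqrt(2)*y/2)


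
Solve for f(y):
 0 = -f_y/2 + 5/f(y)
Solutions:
 f(y) = -sqrt(C1 + 20*y)
 f(y) = sqrt(C1 + 20*y)


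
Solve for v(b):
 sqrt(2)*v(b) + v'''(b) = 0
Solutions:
 v(b) = C3*exp(-2^(1/6)*b) + (C1*sin(2^(1/6)*sqrt(3)*b/2) + C2*cos(2^(1/6)*sqrt(3)*b/2))*exp(2^(1/6)*b/2)
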